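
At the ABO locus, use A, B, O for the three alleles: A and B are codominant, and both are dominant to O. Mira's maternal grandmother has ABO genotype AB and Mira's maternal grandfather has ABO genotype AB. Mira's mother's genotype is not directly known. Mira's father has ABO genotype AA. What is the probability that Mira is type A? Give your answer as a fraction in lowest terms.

Mira's mother's ABO genotype from AB × AB: 1/4 AA, 1/2 AB, 1/4 BB.
Crossing each possibility with the father AA and summing P(type A): 1/4·1 + 1/2·1/2 + 1/4·0 = 1/2.

1/2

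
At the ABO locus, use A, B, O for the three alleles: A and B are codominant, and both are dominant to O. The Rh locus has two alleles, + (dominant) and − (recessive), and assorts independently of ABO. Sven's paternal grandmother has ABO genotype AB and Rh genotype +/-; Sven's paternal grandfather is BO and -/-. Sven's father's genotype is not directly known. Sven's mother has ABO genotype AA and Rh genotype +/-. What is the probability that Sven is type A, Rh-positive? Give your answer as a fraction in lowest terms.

5/16

Sven's father's ABO genotype from AB × BO: 1/4 AB, 1/4 AO, 1/4 BB, 1/4 BO.
Crossing each possibility with the mother AA and summing P(type A): 1/4·1/2 + 1/4·1 + 1/4·0 + 1/4·1/2 = 1/2.
Similarly for Rh via the father's Rh distribution: P(Rh+) = 5/8.
Independent loci: 1/2 × 5/8 = 5/16.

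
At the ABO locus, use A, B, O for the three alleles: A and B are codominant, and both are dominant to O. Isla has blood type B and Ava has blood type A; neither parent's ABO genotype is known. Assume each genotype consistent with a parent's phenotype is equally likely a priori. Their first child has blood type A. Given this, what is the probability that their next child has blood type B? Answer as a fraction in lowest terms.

Possible genotypes: Isla ∈ {BB, BO}; Ava ∈ {AA, AO}.
Weight each parental genotype pair by prior × P(type-A child):
  BO × AA: posterior weight 2/3; P(next child type B) = 0.
  BO × AO: posterior weight 1/3; P(next child type B) = 1/4.
Weighted sum = 1/12.

1/12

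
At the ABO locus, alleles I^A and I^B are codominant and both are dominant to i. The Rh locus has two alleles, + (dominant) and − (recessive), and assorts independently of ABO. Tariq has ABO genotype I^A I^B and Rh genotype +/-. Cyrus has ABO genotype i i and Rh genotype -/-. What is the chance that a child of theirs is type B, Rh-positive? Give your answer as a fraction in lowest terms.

1/4

ABO cross I^A I^B × i i → offspring phenotypes: 1/2 A, 1/2 B.
Rh cross +/- × -/- → 1/2 Rh+, 1/2 Rh-.
Independent loci: P(type B, Rh-positive) = 1/2 × 1/2 = 1/4.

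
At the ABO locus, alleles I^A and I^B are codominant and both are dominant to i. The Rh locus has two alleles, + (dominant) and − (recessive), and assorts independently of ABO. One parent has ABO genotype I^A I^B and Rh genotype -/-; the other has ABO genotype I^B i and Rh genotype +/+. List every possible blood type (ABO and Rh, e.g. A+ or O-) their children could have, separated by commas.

Gametes from I^A I^B × I^B i give offspring ABO genotypes I^A I^B, I^A i, I^B I^B, I^B i, i.e. phenotypes A, B, AB.
Rh cross -/- × +/+ → phenotypes Rh+.
Combining independently: A+, B+, AB+.

A+, B+, AB+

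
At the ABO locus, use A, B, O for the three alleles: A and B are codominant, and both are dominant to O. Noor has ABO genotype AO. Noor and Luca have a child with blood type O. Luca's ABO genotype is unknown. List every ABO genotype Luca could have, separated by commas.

AO, BO, OO

For each candidate genotype of Luca, check whether crossing it with AO can produce every observed child phenotype.
  AA → possible child types {A} ✗
  AB → possible child types {A, B, AB} ✗
  AO → possible child types {O, A} ✓
  BB → possible child types {B, AB} ✗
  BO → possible child types {O, A, B, AB} ✓
  OO → possible child types {O, A} ✓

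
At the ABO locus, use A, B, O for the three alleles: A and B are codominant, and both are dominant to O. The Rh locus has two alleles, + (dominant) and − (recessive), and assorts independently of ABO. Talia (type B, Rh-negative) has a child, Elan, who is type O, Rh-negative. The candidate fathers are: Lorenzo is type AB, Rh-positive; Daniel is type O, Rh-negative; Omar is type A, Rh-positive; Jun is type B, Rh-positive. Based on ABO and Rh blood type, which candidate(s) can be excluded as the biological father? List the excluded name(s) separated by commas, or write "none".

Lorenzo

A candidate is excluded only if no genotype consistent with his phenotype could produce a type O, Rh-negative child with a type B, Rh-negative mother.
Lorenzo (type AB, Rh+): no genotype consistent with that phenotype can produce a type-O Rh- child with a type-B mother.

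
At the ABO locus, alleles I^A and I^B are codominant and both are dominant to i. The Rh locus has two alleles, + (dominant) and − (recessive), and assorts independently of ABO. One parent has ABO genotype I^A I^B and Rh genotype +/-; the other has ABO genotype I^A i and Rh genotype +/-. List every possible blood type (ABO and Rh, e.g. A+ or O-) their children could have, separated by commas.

Gametes from I^A I^B × I^A i give offspring ABO genotypes I^A I^A, I^A I^B, I^A i, I^B i, i.e. phenotypes A, B, AB.
Rh cross +/- × +/- → phenotypes Rh+, Rh-.
Combining independently: A+, A-, B+, B-, AB+, AB-.

A+, A-, B+, B-, AB+, AB-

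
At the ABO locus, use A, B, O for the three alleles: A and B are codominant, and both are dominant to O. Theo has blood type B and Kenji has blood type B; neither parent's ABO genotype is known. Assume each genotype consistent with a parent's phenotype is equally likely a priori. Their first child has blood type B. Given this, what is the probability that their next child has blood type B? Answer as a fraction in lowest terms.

Possible genotypes: Theo ∈ {BB, BO}; Kenji ∈ {BB, BO}.
Weight each parental genotype pair by prior × P(type-B child):
  BB × BB: posterior weight 4/15; P(next child type B) = 1.
  BB × BO: posterior weight 4/15; P(next child type B) = 1.
  BO × BB: posterior weight 4/15; P(next child type B) = 1.
  BO × BO: posterior weight 1/5; P(next child type B) = 3/4.
Weighted sum = 19/20.

19/20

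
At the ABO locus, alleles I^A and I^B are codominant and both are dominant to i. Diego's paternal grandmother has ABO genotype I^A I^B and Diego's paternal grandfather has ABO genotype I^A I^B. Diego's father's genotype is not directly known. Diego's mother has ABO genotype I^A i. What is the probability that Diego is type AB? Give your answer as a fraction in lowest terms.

1/4

Diego's father's ABO genotype from I^A I^B × I^A I^B: 1/4 I^A I^A, 1/2 I^A I^B, 1/4 I^B I^B.
Crossing each possibility with the mother I^A i and summing P(type AB): 1/4·0 + 1/2·1/4 + 1/4·1/2 = 1/4.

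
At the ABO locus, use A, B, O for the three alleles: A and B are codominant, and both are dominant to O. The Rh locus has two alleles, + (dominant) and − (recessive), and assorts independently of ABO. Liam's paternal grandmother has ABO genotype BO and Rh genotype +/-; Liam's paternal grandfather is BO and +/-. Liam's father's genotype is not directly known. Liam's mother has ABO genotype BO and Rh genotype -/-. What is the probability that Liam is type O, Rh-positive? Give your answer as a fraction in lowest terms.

1/8

Liam's father's ABO genotype from BO × BO: 1/4 BB, 1/2 BO, 1/4 OO.
Crossing each possibility with the mother BO and summing P(type O): 1/4·0 + 1/2·1/4 + 1/4·1/2 = 1/4.
Similarly for Rh via the father's Rh distribution: P(Rh+) = 1/2.
Independent loci: 1/4 × 1/2 = 1/8.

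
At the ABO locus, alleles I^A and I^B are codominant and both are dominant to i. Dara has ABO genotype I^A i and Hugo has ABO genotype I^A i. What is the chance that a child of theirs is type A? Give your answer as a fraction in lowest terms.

3/4

ABO cross I^A i × I^A i → offspring phenotypes: 1/4 O, 3/4 A.
So P(type A) = 3/4.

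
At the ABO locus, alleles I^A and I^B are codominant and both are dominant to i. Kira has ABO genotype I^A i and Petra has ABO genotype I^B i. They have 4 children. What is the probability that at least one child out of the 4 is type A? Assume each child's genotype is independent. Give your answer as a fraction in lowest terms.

175/256

ABO cross I^A i × I^B i → 1/4 O, 1/4 A, 1/4 B, 1/4 AB.
So P(type A) = 1/4 per child.
P(none) = (3/4)^4 = 81/256; P(at least one) = 1 − 81/256 = 175/256.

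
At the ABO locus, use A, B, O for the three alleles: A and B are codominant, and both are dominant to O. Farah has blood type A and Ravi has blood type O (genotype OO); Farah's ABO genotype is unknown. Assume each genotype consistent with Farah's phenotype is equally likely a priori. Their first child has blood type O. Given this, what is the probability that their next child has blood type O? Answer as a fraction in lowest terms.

1/2

Possible genotypes: Farah ∈ {AA, AO}; Ravi ∈ {OO}.
Weight each parental genotype pair by prior × P(type-O child):
  AO × OO: posterior weight 1; P(next child type O) = 1/2.
Weighted sum = 1/2.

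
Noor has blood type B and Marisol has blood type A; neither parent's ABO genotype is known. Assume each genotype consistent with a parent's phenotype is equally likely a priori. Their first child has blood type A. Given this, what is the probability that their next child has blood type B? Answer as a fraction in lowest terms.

Possible genotypes: Noor ∈ {I^B I^B, I^B i}; Marisol ∈ {I^A I^A, I^A i}.
Weight each parental genotype pair by prior × P(type-A child):
  I^B i × I^A I^A: posterior weight 2/3; P(next child type B) = 0.
  I^B i × I^A i: posterior weight 1/3; P(next child type B) = 1/4.
Weighted sum = 1/12.

1/12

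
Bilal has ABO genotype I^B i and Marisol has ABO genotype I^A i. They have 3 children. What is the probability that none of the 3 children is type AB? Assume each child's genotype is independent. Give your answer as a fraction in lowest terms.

ABO cross I^B i × I^A i → 1/4 O, 1/4 A, 1/4 B, 1/4 AB.
So P(type AB) = 1/4 per child.
P(not type AB) = 3/4 for one child; (3/4)^3 = 27/64.

27/64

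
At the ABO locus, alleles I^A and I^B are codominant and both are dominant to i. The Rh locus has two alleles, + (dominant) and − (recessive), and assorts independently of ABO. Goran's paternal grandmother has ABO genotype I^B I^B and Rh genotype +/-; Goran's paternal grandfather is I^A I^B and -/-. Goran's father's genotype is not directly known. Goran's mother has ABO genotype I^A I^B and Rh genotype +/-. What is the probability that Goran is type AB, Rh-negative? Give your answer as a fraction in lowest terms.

Goran's father's ABO genotype from I^B I^B × I^A I^B: 1/2 I^A I^B, 1/2 I^B I^B.
Crossing each possibility with the mother I^A I^B and summing P(type AB): 1/2·1/2 + 1/2·1/2 = 1/2.
Similarly for Rh via the father's Rh distribution: P(Rh-) = 3/8.
Independent loci: 1/2 × 3/8 = 3/16.

3/16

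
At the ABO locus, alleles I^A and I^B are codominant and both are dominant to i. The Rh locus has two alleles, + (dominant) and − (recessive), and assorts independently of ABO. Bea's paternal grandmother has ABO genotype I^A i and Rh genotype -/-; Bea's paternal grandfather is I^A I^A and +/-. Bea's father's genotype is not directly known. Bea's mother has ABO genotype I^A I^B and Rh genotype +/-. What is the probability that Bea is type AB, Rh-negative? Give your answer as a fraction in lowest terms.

9/64

Bea's father's ABO genotype from I^A i × I^A I^A: 1/2 I^A I^A, 1/2 I^A i.
Crossing each possibility with the mother I^A I^B and summing P(type AB): 1/2·1/2 + 1/2·1/4 = 3/8.
Similarly for Rh via the father's Rh distribution: P(Rh-) = 3/8.
Independent loci: 3/8 × 3/8 = 9/64.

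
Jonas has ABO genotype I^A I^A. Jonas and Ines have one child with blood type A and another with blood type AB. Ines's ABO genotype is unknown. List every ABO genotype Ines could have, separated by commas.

For each candidate genotype of Ines, check whether crossing it with I^A I^A can produce every observed child phenotype.
  I^A I^A → possible child types {A} ✗
  I^A I^B → possible child types {A, AB} ✓
  I^A i → possible child types {A} ✗
  I^B I^B → possible child types {AB} ✗
  I^B i → possible child types {A, AB} ✓
  i i → possible child types {A} ✗

I^A I^B, I^B i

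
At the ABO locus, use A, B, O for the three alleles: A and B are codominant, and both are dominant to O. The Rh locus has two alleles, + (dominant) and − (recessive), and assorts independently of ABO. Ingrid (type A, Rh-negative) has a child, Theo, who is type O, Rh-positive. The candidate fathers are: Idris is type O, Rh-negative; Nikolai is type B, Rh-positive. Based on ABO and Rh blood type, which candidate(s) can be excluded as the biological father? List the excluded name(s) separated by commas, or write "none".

A candidate is excluded only if no genotype consistent with his phenotype could produce a type O, Rh-positive child with a type A, Rh-negative mother.
Idris (type O, Rh-): no genotype consistent with that phenotype can produce a type-O Rh+ child with a type-A mother.

Idris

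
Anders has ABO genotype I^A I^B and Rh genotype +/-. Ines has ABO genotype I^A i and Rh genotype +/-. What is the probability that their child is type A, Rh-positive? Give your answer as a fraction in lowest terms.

ABO cross I^A I^B × I^A i → offspring phenotypes: 1/2 A, 1/4 B, 1/4 AB.
Rh cross +/- × +/- → 3/4 Rh+, 1/4 Rh-.
Independent loci: P(type A, Rh-positive) = 1/2 × 3/4 = 3/8.

3/8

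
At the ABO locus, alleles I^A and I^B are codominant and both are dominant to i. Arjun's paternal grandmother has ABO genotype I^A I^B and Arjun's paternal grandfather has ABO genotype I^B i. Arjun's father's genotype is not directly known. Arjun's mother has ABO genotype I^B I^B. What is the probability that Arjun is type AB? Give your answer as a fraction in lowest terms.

1/4

Arjun's father's ABO genotype from I^A I^B × I^B i: 1/4 I^A I^B, 1/4 I^A i, 1/4 I^B I^B, 1/4 I^B i.
Crossing each possibility with the mother I^B I^B and summing P(type AB): 1/4·1/2 + 1/4·1/2 + 1/4·0 + 1/4·0 = 1/4.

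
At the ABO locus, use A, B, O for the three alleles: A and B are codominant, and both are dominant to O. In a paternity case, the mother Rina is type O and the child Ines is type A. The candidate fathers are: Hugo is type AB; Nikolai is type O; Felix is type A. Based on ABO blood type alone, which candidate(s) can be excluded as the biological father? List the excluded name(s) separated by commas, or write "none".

A candidate is excluded only if no genotype consistent with his phenotype could produce a type A child with a type O mother.
Nikolai (type O): no genotype consistent with that phenotype can produce a type-A child with a type-O mother.

Nikolai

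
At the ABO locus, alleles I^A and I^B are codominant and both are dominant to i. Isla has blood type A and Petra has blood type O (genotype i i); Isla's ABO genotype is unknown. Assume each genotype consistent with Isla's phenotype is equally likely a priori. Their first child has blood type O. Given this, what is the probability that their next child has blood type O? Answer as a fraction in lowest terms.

1/2

Possible genotypes: Isla ∈ {I^A I^A, I^A i}; Petra ∈ {i i}.
Weight each parental genotype pair by prior × P(type-O child):
  I^A i × i i: posterior weight 1; P(next child type O) = 1/2.
Weighted sum = 1/2.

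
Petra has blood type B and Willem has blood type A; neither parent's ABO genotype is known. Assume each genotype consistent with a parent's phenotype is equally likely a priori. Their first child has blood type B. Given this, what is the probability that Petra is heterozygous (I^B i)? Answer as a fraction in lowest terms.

Possible genotypes: Petra ∈ {I^B I^B, I^B i}; Willem ∈ {I^A I^A, I^A i}.
Weight each parental genotype pair by prior × P(type-B child):
  I^B I^B × I^A i: posterior weight 2/3.
  I^B i × I^A i: posterior weight 1/3.
Sum the posterior weight over pairs where Petra is I^B i: 1/3.

1/3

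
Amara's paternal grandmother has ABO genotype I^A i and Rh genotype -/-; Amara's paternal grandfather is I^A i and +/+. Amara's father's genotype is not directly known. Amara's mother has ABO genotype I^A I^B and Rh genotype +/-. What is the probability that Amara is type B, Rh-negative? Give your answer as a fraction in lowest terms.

Amara's father's ABO genotype from I^A i × I^A i: 1/4 I^A I^A, 1/2 I^A i, 1/4 i i.
Crossing each possibility with the mother I^A I^B and summing P(type B): 1/4·0 + 1/2·1/4 + 1/4·1/2 = 1/4.
Similarly for Rh via the father's Rh distribution: P(Rh-) = 1/4.
Independent loci: 1/4 × 1/4 = 1/16.

1/16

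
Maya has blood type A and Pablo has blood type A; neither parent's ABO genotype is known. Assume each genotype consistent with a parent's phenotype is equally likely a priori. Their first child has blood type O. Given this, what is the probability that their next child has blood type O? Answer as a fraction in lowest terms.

1/4

Possible genotypes: Maya ∈ {I^A I^A, I^A i}; Pablo ∈ {I^A I^A, I^A i}.
Weight each parental genotype pair by prior × P(type-O child):
  I^A i × I^A i: posterior weight 1; P(next child type O) = 1/4.
Weighted sum = 1/4.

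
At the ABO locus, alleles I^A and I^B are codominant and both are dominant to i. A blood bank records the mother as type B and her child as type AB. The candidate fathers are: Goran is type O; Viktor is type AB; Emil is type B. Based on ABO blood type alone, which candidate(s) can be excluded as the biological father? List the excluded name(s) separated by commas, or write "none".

Goran, Emil

A candidate is excluded only if no genotype consistent with his phenotype could produce a type AB child with a type B mother.
Goran (type O): no genotype consistent with that phenotype can produce a type-AB child with a type-B mother.
Emil (type B): no genotype consistent with that phenotype can produce a type-AB child with a type-B mother.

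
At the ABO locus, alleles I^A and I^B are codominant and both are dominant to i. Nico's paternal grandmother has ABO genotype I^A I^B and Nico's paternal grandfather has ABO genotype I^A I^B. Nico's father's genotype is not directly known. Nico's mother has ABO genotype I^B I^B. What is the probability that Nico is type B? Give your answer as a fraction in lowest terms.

Nico's father's ABO genotype from I^A I^B × I^A I^B: 1/4 I^A I^A, 1/2 I^A I^B, 1/4 I^B I^B.
Crossing each possibility with the mother I^B I^B and summing P(type B): 1/4·0 + 1/2·1/2 + 1/4·1 = 1/2.

1/2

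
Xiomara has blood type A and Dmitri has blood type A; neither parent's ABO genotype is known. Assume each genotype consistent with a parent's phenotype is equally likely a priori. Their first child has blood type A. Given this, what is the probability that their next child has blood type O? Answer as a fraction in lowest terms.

Possible genotypes: Xiomara ∈ {AA, AO}; Dmitri ∈ {AA, AO}.
Weight each parental genotype pair by prior × P(type-A child):
  AA × AA: posterior weight 4/15; P(next child type O) = 0.
  AA × AO: posterior weight 4/15; P(next child type O) = 0.
  AO × AA: posterior weight 4/15; P(next child type O) = 0.
  AO × AO: posterior weight 1/5; P(next child type O) = 1/4.
Weighted sum = 1/20.

1/20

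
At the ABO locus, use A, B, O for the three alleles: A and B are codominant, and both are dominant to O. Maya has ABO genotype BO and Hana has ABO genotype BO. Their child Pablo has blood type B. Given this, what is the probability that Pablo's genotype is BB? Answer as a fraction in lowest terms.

Cross BO × BO → 1/4 BB, 1/2 BO, 1/4 OO.
Type-B genotypes among offspring: BB (1/4), BO (1/2); total 3/4.
P(BB | type B) = (1/4) / (3/4) = 1/3.

1/3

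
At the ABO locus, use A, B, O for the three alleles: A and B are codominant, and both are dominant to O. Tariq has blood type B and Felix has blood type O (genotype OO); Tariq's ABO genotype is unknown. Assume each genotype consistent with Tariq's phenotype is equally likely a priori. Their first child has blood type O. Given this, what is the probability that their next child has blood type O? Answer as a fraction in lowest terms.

1/2

Possible genotypes: Tariq ∈ {BB, BO}; Felix ∈ {OO}.
Weight each parental genotype pair by prior × P(type-O child):
  BO × OO: posterior weight 1; P(next child type O) = 1/2.
Weighted sum = 1/2.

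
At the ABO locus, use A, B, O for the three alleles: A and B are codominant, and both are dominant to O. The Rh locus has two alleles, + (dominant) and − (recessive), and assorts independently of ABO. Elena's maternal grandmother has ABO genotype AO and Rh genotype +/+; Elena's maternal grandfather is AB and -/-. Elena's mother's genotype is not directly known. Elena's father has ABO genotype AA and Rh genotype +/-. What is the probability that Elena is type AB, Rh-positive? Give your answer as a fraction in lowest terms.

Elena's mother's ABO genotype from AO × AB: 1/4 AA, 1/4 AB, 1/4 AO, 1/4 BO.
Crossing each possibility with the father AA and summing P(type AB): 1/4·0 + 1/4·1/2 + 1/4·0 + 1/4·1/2 = 1/4.
Similarly for Rh via the mother's Rh distribution: P(Rh+) = 3/4.
Independent loci: 1/4 × 3/4 = 3/16.

3/16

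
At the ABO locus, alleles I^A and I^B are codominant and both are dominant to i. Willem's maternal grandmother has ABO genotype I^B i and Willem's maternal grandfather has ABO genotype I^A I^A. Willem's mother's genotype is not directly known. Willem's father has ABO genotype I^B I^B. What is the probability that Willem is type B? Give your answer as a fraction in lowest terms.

1/2

Willem's mother's ABO genotype from I^B i × I^A I^A: 1/2 I^A I^B, 1/2 I^A i.
Crossing each possibility with the father I^B I^B and summing P(type B): 1/2·1/2 + 1/2·1/2 = 1/2.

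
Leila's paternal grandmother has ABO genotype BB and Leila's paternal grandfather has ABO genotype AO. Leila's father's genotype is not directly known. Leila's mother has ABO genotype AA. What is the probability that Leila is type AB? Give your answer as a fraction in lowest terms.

Leila's father's ABO genotype from BB × AO: 1/2 AB, 1/2 BO.
Crossing each possibility with the mother AA and summing P(type AB): 1/2·1/2 + 1/2·1/2 = 1/2.

1/2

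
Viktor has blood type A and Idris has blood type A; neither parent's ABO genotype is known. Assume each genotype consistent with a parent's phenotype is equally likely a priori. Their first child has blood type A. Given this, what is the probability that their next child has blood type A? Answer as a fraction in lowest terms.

19/20

Possible genotypes: Viktor ∈ {AA, AO}; Idris ∈ {AA, AO}.
Weight each parental genotype pair by prior × P(type-A child):
  AA × AA: posterior weight 4/15; P(next child type A) = 1.
  AA × AO: posterior weight 4/15; P(next child type A) = 1.
  AO × AA: posterior weight 4/15; P(next child type A) = 1.
  AO × AO: posterior weight 1/5; P(next child type A) = 3/4.
Weighted sum = 19/20.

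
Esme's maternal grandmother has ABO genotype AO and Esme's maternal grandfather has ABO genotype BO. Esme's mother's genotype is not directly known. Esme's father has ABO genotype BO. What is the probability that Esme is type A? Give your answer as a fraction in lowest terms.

Esme's mother's ABO genotype from AO × BO: 1/4 AB, 1/4 AO, 1/4 BO, 1/4 OO.
Crossing each possibility with the father BO and summing P(type A): 1/4·1/4 + 1/4·1/4 + 1/4·0 + 1/4·0 = 1/8.

1/8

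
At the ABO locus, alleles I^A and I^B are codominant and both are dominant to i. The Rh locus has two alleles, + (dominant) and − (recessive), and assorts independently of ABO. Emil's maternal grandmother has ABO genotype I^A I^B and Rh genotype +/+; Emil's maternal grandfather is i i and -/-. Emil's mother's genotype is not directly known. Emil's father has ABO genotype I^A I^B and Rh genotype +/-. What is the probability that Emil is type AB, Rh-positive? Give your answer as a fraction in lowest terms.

Emil's mother's ABO genotype from I^A I^B × i i: 1/2 I^A i, 1/2 I^B i.
Crossing each possibility with the father I^A I^B and summing P(type AB): 1/2·1/4 + 1/2·1/4 = 1/4.
Similarly for Rh via the mother's Rh distribution: P(Rh+) = 3/4.
Independent loci: 1/4 × 3/4 = 3/16.

3/16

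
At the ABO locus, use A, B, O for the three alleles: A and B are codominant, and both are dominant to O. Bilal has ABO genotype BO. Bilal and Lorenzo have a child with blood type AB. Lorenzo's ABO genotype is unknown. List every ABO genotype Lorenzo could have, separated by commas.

AA, AB, AO

For each candidate genotype of Lorenzo, check whether crossing it with BO can produce every observed child phenotype.
  AA → possible child types {A, AB} ✓
  AB → possible child types {A, B, AB} ✓
  AO → possible child types {O, A, B, AB} ✓
  BB → possible child types {B} ✗
  BO → possible child types {O, B} ✗
  OO → possible child types {O, B} ✗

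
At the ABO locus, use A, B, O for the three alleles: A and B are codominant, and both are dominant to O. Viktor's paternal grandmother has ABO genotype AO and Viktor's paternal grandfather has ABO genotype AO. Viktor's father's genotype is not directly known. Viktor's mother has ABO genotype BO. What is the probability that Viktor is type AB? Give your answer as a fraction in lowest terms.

1/4

Viktor's father's ABO genotype from AO × AO: 1/4 AA, 1/2 AO, 1/4 OO.
Crossing each possibility with the mother BO and summing P(type AB): 1/4·1/2 + 1/2·1/4 + 1/4·0 = 1/4.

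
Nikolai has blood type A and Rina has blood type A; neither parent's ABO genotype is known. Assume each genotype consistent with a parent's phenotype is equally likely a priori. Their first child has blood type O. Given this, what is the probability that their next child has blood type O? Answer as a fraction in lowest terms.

Possible genotypes: Nikolai ∈ {I^A I^A, I^A i}; Rina ∈ {I^A I^A, I^A i}.
Weight each parental genotype pair by prior × P(type-O child):
  I^A i × I^A i: posterior weight 1; P(next child type O) = 1/4.
Weighted sum = 1/4.

1/4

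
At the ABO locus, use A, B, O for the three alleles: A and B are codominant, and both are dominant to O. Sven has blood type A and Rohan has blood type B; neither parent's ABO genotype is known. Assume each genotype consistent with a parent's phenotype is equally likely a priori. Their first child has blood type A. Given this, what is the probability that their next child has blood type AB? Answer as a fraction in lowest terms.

Possible genotypes: Sven ∈ {AA, AO}; Rohan ∈ {BB, BO}.
Weight each parental genotype pair by prior × P(type-A child):
  AA × BO: posterior weight 2/3; P(next child type AB) = 1/2.
  AO × BO: posterior weight 1/3; P(next child type AB) = 1/4.
Weighted sum = 5/12.

5/12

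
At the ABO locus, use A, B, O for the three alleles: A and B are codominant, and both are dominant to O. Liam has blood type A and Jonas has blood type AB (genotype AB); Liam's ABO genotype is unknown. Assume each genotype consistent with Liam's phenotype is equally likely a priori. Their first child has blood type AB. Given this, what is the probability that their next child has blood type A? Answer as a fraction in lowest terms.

1/2

Possible genotypes: Liam ∈ {AA, AO}; Jonas ∈ {AB}.
Weight each parental genotype pair by prior × P(type-AB child):
  AA × AB: posterior weight 2/3; P(next child type A) = 1/2.
  AO × AB: posterior weight 1/3; P(next child type A) = 1/2.
Weighted sum = 1/2.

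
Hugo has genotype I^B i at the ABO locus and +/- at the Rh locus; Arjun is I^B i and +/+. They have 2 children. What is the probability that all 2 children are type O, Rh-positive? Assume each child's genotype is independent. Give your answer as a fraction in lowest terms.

1/16

ABO cross I^B i × I^B i → 1/4 O, 3/4 B.
Rh cross +/- × +/+ → 1 Rh+; so P(type O, Rh-positive) = 1/4 × 1 = 1/4 per child.
All 2 independent: (1/4)^2 = 1/16.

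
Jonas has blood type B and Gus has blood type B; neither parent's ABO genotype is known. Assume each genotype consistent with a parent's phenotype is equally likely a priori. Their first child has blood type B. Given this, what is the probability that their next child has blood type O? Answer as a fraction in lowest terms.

Possible genotypes: Jonas ∈ {BB, BO}; Gus ∈ {BB, BO}.
Weight each parental genotype pair by prior × P(type-B child):
  BB × BB: posterior weight 4/15; P(next child type O) = 0.
  BB × BO: posterior weight 4/15; P(next child type O) = 0.
  BO × BB: posterior weight 4/15; P(next child type O) = 0.
  BO × BO: posterior weight 1/5; P(next child type O) = 1/4.
Weighted sum = 1/20.

1/20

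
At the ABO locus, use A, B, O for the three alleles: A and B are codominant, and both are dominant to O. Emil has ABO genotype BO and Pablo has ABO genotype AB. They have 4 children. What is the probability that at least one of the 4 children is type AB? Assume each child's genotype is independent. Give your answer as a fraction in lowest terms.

ABO cross BO × AB → 1/4 A, 1/2 B, 1/4 AB.
So P(type AB) = 1/4 per child.
P(none) = (3/4)^4 = 81/256; P(at least one) = 1 − 81/256 = 175/256.

175/256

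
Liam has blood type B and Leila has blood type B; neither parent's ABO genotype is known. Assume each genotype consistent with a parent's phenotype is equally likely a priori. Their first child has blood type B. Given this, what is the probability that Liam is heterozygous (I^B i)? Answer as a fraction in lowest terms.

7/15

Possible genotypes: Liam ∈ {I^B I^B, I^B i}; Leila ∈ {I^B I^B, I^B i}.
Weight each parental genotype pair by prior × P(type-B child):
  I^B I^B × I^B I^B: posterior weight 4/15.
  I^B I^B × I^B i: posterior weight 4/15.
  I^B i × I^B I^B: posterior weight 4/15.
  I^B i × I^B i: posterior weight 1/5.
Sum the posterior weight over pairs where Liam is I^B i: 7/15.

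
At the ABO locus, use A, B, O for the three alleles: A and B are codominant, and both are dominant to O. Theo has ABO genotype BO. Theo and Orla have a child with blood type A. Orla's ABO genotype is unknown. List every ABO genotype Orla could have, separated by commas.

For each candidate genotype of Orla, check whether crossing it with BO can produce every observed child phenotype.
  AA → possible child types {A, AB} ✓
  AB → possible child types {A, B, AB} ✓
  AO → possible child types {O, A, B, AB} ✓
  BB → possible child types {B} ✗
  BO → possible child types {O, B} ✗
  OO → possible child types {O, B} ✗

AA, AB, AO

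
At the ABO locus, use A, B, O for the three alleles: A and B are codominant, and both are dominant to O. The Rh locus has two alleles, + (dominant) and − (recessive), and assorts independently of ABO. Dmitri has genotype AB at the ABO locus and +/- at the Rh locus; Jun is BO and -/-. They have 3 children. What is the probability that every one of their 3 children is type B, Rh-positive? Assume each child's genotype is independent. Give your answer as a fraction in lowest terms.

1/64

ABO cross AB × BO → 1/4 A, 1/2 B, 1/4 AB.
Rh cross +/- × -/- → 1/2 Rh+, 1/2 Rh-; so P(type B, Rh-positive) = 1/2 × 1/2 = 1/4 per child.
All 3 independent: (1/4)^3 = 1/64.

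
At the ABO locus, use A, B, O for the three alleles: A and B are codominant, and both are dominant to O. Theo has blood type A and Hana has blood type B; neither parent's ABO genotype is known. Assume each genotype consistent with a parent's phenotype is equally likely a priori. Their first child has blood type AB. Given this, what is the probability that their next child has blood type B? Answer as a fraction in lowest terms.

Possible genotypes: Theo ∈ {AA, AO}; Hana ∈ {BB, BO}.
Weight each parental genotype pair by prior × P(type-AB child):
  AA × BB: posterior weight 4/9; P(next child type B) = 0.
  AA × BO: posterior weight 2/9; P(next child type B) = 0.
  AO × BB: posterior weight 2/9; P(next child type B) = 1/2.
  AO × BO: posterior weight 1/9; P(next child type B) = 1/4.
Weighted sum = 5/36.

5/36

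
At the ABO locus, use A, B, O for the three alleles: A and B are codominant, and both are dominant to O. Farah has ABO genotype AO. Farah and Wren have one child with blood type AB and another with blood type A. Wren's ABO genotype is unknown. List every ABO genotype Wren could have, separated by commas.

For each candidate genotype of Wren, check whether crossing it with AO can produce every observed child phenotype.
  AA → possible child types {A} ✗
  AB → possible child types {A, B, AB} ✓
  AO → possible child types {O, A} ✗
  BB → possible child types {B, AB} ✗
  BO → possible child types {O, A, B, AB} ✓
  OO → possible child types {O, A} ✗

AB, BO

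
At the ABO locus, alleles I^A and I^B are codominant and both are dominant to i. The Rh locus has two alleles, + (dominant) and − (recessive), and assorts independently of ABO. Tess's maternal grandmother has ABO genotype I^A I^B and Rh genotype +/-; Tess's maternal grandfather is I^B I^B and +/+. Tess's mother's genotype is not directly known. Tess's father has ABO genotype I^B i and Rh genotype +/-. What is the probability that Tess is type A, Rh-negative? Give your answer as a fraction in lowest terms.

1/64

Tess's mother's ABO genotype from I^A I^B × I^B I^B: 1/2 I^A I^B, 1/2 I^B I^B.
Crossing each possibility with the father I^B i and summing P(type A): 1/2·1/4 + 1/2·0 = 1/8.
Similarly for Rh via the mother's Rh distribution: P(Rh-) = 1/8.
Independent loci: 1/8 × 1/8 = 1/64.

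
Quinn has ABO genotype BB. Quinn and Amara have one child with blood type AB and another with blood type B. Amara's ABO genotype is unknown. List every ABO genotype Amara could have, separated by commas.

For each candidate genotype of Amara, check whether crossing it with BB can produce every observed child phenotype.
  AA → possible child types {AB} ✗
  AB → possible child types {B, AB} ✓
  AO → possible child types {B, AB} ✓
  BB → possible child types {B} ✗
  BO → possible child types {B} ✗
  OO → possible child types {B} ✗

AB, AO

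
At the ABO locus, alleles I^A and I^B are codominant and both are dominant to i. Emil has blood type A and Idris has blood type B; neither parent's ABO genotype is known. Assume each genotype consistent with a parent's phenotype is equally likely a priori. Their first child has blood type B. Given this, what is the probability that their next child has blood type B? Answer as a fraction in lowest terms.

5/12

Possible genotypes: Emil ∈ {I^A I^A, I^A i}; Idris ∈ {I^B I^B, I^B i}.
Weight each parental genotype pair by prior × P(type-B child):
  I^A i × I^B I^B: posterior weight 2/3; P(next child type B) = 1/2.
  I^A i × I^B i: posterior weight 1/3; P(next child type B) = 1/4.
Weighted sum = 5/12.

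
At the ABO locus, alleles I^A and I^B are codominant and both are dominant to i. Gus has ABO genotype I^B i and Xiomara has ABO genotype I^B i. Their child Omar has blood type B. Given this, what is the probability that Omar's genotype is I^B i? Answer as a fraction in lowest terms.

2/3

Cross I^B i × I^B i → 1/4 I^B I^B, 1/2 I^B i, 1/4 i i.
Type-B genotypes among offspring: I^B I^B (1/4), I^B i (1/2); total 3/4.
P(I^B i | type B) = (1/2) / (3/4) = 2/3.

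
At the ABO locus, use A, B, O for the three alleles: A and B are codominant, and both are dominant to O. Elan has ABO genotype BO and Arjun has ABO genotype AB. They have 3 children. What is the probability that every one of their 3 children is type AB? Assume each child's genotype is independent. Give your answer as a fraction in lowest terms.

ABO cross BO × AB → 1/4 A, 1/2 B, 1/4 AB.
So P(type AB) = 1/4 per child.
All 3 independent: (1/4)^3 = 1/64.

1/64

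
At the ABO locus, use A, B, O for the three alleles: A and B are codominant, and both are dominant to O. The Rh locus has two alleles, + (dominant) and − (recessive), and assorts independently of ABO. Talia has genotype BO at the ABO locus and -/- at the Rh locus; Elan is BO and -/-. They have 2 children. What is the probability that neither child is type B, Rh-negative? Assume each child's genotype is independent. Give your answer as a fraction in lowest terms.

ABO cross BO × BO → 1/4 O, 3/4 B.
Rh cross -/- × -/- → 1 Rh-; so P(type B, Rh-negative) = 3/4 × 1 = 3/4 per child.
P(not type B, Rh-negative) = 1/4 for one child; (1/4)^2 = 1/16.

1/16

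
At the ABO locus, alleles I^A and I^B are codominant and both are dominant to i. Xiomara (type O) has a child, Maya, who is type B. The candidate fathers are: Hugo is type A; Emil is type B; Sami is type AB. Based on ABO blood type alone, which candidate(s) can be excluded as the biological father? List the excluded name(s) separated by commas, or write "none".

Hugo

A candidate is excluded only if no genotype consistent with his phenotype could produce a type B child with a type O mother.
Hugo (type A): no genotype consistent with that phenotype can produce a type-B child with a type-O mother.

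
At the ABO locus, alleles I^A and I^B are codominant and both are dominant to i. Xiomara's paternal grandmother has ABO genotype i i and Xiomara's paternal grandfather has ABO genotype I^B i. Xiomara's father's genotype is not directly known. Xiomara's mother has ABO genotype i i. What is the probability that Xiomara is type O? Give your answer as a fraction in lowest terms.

Xiomara's father's ABO genotype from i i × I^B i: 1/2 I^B i, 1/2 i i.
Crossing each possibility with the mother i i and summing P(type O): 1/2·1/2 + 1/2·1 = 3/4.

3/4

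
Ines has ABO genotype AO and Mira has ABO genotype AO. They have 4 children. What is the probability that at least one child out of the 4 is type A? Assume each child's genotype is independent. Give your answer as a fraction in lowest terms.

255/256

ABO cross AO × AO → 1/4 O, 3/4 A.
So P(type A) = 3/4 per child.
P(none) = (1/4)^4 = 1/256; P(at least one) = 1 − 1/256 = 255/256.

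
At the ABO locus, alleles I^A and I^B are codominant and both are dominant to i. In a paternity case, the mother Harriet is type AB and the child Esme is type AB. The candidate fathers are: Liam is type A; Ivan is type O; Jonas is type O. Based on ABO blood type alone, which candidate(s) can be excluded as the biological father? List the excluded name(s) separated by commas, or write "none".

Ivan, Jonas

A candidate is excluded only if no genotype consistent with his phenotype could produce a type AB child with a type AB mother.
Ivan (type O): no genotype consistent with that phenotype can produce a type-AB child with a type-AB mother.
Jonas (type O): no genotype consistent with that phenotype can produce a type-AB child with a type-AB mother.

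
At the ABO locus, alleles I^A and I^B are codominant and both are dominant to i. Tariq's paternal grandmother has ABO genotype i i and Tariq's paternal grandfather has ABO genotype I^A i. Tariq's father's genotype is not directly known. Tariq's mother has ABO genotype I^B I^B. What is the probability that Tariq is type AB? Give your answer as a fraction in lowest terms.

Tariq's father's ABO genotype from i i × I^A i: 1/2 I^A i, 1/2 i i.
Crossing each possibility with the mother I^B I^B and summing P(type AB): 1/2·1/2 + 1/2·0 = 1/4.

1/4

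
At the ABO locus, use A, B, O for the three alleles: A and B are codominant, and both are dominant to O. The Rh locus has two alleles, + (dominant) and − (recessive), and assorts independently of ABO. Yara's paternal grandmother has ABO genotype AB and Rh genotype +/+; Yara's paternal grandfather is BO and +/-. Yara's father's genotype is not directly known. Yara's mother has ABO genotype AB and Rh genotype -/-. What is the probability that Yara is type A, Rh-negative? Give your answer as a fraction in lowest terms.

1/16

Yara's father's ABO genotype from AB × BO: 1/4 AB, 1/4 AO, 1/4 BB, 1/4 BO.
Crossing each possibility with the mother AB and summing P(type A): 1/4·1/4 + 1/4·1/2 + 1/4·0 + 1/4·1/4 = 1/4.
Similarly for Rh via the father's Rh distribution: P(Rh-) = 1/4.
Independent loci: 1/4 × 1/4 = 1/16.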